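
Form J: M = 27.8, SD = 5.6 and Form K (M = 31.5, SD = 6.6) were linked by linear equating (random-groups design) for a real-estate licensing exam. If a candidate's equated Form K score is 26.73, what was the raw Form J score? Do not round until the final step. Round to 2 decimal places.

23.75

Invert y = (SD_Y/SD_X)(x − M_X) + M_Y:
x = (SD_X/SD_Y)(y − M_Y) + M_X = (5.6/6.6)(26.73 − 31.5) + 27.8
x = 0.848485 × -4.770 + 27.8 = 23.75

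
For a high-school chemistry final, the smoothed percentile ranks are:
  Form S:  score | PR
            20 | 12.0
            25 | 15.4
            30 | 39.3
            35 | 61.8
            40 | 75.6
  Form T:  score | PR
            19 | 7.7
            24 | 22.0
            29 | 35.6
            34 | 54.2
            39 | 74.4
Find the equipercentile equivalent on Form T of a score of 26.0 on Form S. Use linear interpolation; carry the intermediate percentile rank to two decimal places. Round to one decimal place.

23.4

PR of 26.0 on Form S: 15.4 + (26.0 − 25)/(30 − 25) × (39.3 − 15.4) = 20.18
On Form T, PR 20.18 falls between score 19 (PR 7.7) and 24 (PR 22.0).
Interpolate: 19 + (20.18 − 7.7)/(22.0 − 7.7) × (24 − 19) = 23.4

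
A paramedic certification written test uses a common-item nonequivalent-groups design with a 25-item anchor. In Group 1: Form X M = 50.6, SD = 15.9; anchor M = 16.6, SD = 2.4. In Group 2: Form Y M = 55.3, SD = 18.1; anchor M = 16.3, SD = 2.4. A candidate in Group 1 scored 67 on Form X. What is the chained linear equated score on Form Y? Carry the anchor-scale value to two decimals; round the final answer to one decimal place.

Form X → anchor (Group 1): v = (2.4/15.9)(67 − 50.6) + 16.6 = 19.08
anchor → Form Y (Group 2): y = (18.1/2.4)(19.08 − 16.3) + 55.3 = 76.3

76.3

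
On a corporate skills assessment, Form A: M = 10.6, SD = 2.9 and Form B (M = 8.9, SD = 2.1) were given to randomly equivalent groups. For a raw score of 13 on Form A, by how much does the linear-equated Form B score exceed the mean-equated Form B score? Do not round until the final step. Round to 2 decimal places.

Mean-equated: 13 + (8.9 − 10.6) = 11.30
Linear-equated: (2.1/2.9)(13 − 10.6) + 8.9 = 10.638
Difference = 10.638 − 11.30 = -0.66

-0.66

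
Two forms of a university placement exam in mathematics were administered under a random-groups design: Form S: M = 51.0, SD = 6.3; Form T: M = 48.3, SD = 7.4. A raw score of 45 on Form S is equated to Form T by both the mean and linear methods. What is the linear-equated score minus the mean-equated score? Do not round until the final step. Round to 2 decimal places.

-1.05

Mean-equated: 45 + (48.3 − 51.0) = 42.30
Linear-equated: (7.4/6.3)(45 − 51.0) + 48.3 = 41.252
Difference = 41.252 − 42.30 = -1.05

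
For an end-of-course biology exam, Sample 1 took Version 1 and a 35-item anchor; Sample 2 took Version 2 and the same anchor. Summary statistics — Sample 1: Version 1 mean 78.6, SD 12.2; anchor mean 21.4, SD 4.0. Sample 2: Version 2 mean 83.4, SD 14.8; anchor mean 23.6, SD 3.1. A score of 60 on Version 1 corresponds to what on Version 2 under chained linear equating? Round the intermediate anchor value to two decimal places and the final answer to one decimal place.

43.8

Version 1 → anchor (Sample 1): v = (4.0/12.2)(60 − 78.6) + 21.4 = 15.30
anchor → Version 2 (Sample 2): y = (14.8/3.1)(15.30 − 23.6) + 83.4 = 43.8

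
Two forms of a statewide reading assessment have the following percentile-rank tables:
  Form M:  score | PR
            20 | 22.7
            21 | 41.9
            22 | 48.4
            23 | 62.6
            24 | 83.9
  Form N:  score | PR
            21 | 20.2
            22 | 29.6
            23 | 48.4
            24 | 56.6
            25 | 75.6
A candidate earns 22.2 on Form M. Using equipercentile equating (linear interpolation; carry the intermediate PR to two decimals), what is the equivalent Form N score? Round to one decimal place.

23.3

PR of 22.2 on Form M: 48.4 + (22.2 − 22)/(23 − 22) × (62.6 − 48.4) = 51.24
On Form N, PR 51.24 falls between score 23 (PR 48.4) and 24 (PR 56.6).
Interpolate: 23 + (51.24 − 48.4)/(56.6 − 48.4) × (24 − 23) = 23.3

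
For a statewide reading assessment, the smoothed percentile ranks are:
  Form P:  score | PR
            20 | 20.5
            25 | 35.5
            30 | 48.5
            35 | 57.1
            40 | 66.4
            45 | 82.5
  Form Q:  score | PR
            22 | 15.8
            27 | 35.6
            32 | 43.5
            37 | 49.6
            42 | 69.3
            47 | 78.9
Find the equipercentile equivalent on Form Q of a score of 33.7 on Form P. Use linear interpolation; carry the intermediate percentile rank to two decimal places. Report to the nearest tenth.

38.3

PR of 33.7 on Form P: 48.5 + (33.7 − 30)/(35 − 30) × (57.1 − 48.5) = 54.86
On Form Q, PR 54.86 falls between score 37 (PR 49.6) and 42 (PR 69.3).
Interpolate: 37 + (54.86 − 49.6)/(69.3 − 49.6) × (42 − 37) = 38.3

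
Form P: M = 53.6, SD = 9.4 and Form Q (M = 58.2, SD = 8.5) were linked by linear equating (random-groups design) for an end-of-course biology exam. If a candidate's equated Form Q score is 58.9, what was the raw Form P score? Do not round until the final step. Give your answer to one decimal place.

Invert y = (SD_Y/SD_X)(x − M_X) + M_Y:
x = (SD_X/SD_Y)(y − M_Y) + M_X = (9.4/8.5)(58.9 − 58.2) + 53.6
x = 1.105882 × 0.700 + 53.6 = 54.4

54.4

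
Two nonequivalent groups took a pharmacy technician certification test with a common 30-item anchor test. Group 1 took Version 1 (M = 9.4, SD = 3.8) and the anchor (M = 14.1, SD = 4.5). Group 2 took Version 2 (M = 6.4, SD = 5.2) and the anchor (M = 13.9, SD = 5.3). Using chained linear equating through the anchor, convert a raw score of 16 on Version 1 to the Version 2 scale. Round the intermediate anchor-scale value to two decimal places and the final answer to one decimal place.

14.3

Version 1 → anchor (Group 1): v = (4.5/3.8)(16 − 9.4) + 14.1 = 21.92
anchor → Version 2 (Group 2): y = (5.2/5.3)(21.92 − 13.9) + 6.4 = 14.3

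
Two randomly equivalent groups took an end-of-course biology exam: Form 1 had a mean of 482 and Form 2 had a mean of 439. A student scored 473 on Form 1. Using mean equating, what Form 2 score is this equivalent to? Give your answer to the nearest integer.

430

Mean equating: y = x + (M_Y − M_X) = 473 + (439 − 482) = 430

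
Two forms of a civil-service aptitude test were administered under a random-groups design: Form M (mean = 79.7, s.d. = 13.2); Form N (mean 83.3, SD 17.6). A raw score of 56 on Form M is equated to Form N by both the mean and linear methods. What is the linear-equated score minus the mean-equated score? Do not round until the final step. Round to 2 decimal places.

Mean-equated: 56 + (83.3 − 79.7) = 59.60
Linear-equated: (17.6/13.2)(56 − 79.7) + 83.3 = 51.700
Difference = 51.700 − 59.60 = -7.90

-7.90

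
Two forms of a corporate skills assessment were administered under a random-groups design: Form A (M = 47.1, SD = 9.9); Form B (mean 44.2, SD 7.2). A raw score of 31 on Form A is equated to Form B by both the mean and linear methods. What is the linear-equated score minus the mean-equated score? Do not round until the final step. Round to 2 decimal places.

4.39

Mean-equated: 31 + (44.2 − 47.1) = 28.10
Linear-equated: (7.2/9.9)(31 − 47.1) + 44.2 = 32.491
Difference = 32.491 − 28.10 = 4.39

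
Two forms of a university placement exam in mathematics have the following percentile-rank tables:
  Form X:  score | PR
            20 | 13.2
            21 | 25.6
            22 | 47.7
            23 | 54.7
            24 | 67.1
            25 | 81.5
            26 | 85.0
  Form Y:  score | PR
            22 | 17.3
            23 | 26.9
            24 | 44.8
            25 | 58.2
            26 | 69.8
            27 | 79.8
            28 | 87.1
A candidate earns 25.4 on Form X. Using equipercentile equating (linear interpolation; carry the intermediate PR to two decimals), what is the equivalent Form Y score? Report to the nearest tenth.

PR of 25.4 on Form X: 81.5 + (25.4 − 25)/(26 − 25) × (85.0 − 81.5) = 82.90
On Form Y, PR 82.90 falls between score 27 (PR 79.8) and 28 (PR 87.1).
Interpolate: 27 + (82.90 − 79.8)/(87.1 − 79.8) × (28 − 27) = 27.4

27.4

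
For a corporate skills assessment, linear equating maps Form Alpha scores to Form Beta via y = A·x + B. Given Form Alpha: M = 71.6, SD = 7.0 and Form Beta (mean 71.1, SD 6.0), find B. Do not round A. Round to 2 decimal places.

A = SD_Y / SD_X = 6.0 / 7.0 = 0.857143
B = M_Y − A·M_X = 71.1 − 0.857143 × 71.6 = 9.73

9.73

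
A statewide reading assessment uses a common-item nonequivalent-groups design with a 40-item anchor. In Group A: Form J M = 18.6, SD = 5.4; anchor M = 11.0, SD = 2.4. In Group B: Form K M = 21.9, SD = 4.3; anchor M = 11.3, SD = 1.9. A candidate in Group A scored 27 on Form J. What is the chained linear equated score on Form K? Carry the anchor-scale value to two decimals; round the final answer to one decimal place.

29.7

Form J → anchor (Group A): v = (2.4/5.4)(27 − 18.6) + 11.0 = 14.73
anchor → Form K (Group B): y = (4.3/1.9)(14.73 − 11.3) + 21.9 = 29.7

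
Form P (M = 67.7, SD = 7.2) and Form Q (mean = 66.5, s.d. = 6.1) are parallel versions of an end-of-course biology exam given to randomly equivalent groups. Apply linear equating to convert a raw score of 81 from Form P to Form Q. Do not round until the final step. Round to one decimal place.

77.8

Linear equating: y = (SD_Y/SD_X)(x − M_X) + M_Y
y = (6.1/7.2)(81 − 67.7) + 66.5
y = 0.847222 × 13.3 + 66.5 = 11.2681 + 66.5 = 77.8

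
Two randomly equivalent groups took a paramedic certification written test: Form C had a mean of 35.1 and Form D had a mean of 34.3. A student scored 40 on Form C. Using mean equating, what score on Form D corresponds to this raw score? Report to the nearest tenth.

Mean equating: y = x + (M_Y − M_X) = 40 + (34.3 − 35.1) = 39.2

39.2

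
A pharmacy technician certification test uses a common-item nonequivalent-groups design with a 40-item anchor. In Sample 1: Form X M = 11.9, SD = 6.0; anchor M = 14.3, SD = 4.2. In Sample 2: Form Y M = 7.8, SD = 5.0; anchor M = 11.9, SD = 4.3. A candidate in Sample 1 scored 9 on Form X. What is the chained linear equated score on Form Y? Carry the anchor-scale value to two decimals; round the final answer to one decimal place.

8.2

Form X → anchor (Sample 1): v = (4.2/6.0)(9 − 11.9) + 14.3 = 12.27
anchor → Form Y (Sample 2): y = (5.0/4.3)(12.27 − 11.9) + 7.8 = 8.2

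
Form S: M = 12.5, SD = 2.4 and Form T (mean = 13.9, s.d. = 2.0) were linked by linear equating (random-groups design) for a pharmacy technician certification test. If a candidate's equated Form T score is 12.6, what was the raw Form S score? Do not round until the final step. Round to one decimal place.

10.9

Invert y = (SD_Y/SD_X)(x − M_X) + M_Y:
x = (SD_X/SD_Y)(y − M_Y) + M_X = (2.4/2.0)(12.6 − 13.9) + 12.5
x = 1.200000 × -1.300 + 12.5 = 10.9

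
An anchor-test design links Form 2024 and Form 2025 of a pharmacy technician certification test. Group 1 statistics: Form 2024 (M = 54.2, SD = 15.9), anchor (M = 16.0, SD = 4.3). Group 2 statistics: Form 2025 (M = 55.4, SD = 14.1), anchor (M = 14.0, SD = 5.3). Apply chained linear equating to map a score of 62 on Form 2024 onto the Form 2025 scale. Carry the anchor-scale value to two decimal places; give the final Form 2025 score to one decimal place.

Form 2024 → anchor (Group 1): v = (4.3/15.9)(62 − 54.2) + 16.0 = 18.11
anchor → Form 2025 (Group 2): y = (14.1/5.3)(18.11 − 14.0) + 55.4 = 66.3

66.3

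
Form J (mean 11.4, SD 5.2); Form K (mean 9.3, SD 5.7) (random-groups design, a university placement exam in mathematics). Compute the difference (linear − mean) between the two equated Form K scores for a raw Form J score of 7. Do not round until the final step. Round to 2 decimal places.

-0.42

Mean-equated: 7 + (9.3 − 11.4) = 4.90
Linear-equated: (5.7/5.2)(7 − 11.4) + 9.3 = 4.477
Difference = 4.477 − 4.90 = -0.42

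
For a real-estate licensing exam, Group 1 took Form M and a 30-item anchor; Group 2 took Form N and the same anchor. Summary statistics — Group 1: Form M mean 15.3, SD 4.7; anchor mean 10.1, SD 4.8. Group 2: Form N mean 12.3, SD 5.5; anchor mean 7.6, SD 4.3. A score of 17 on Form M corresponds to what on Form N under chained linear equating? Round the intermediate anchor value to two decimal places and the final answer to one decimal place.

17.7

Form M → anchor (Group 1): v = (4.8/4.7)(17 − 15.3) + 10.1 = 11.84
anchor → Form N (Group 2): y = (5.5/4.3)(11.84 − 7.6) + 12.3 = 17.7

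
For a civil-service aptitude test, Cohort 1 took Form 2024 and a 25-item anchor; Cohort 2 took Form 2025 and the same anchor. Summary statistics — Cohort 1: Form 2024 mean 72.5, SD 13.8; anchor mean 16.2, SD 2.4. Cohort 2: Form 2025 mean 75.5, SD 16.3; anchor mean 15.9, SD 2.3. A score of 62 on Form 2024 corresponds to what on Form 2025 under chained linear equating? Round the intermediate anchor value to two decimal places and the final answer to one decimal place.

Form 2024 → anchor (Cohort 1): v = (2.4/13.8)(62 − 72.5) + 16.2 = 14.37
anchor → Form 2025 (Cohort 2): y = (16.3/2.3)(14.37 − 15.9) + 75.5 = 64.7

64.7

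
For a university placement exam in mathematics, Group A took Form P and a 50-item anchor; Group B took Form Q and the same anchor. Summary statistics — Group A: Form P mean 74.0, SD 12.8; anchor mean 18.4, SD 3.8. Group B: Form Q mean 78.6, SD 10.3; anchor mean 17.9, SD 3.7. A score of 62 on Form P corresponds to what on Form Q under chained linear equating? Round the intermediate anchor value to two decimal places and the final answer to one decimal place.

70.1

Form P → anchor (Group A): v = (3.8/12.8)(62 − 74.0) + 18.4 = 14.84
anchor → Form Q (Group B): y = (10.3/3.7)(14.84 − 17.9) + 78.6 = 70.1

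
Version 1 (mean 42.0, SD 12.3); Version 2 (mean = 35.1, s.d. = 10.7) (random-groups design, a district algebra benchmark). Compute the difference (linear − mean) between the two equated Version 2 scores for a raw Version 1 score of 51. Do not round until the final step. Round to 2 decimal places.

Mean-equated: 51 + (35.1 − 42.0) = 44.10
Linear-equated: (10.7/12.3)(51 − 42.0) + 35.1 = 42.929
Difference = 42.929 − 44.10 = -1.17

-1.17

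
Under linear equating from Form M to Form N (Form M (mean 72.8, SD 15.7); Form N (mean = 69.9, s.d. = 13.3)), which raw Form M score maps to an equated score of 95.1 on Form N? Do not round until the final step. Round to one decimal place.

102.5

Invert y = (SD_Y/SD_X)(x − M_X) + M_Y:
x = (SD_X/SD_Y)(y − M_Y) + M_X = (15.7/13.3)(95.1 − 69.9) + 72.8
x = 1.180451 × 25.200 + 72.8 = 102.5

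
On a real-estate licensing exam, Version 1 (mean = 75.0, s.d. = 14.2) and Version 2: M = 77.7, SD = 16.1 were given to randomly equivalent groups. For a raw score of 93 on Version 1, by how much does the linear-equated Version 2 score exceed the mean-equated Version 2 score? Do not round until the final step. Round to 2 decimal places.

Mean-equated: 93 + (77.7 − 75.0) = 95.70
Linear-equated: (16.1/14.2)(93 − 75.0) + 77.7 = 98.108
Difference = 98.108 − 95.70 = 2.41

2.41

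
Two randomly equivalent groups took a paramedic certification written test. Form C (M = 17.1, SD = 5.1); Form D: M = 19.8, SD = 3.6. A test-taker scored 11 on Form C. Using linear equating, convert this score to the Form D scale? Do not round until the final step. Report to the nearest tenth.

Linear equating: y = (SD_Y/SD_X)(x − M_X) + M_Y
y = (3.6/5.1)(11 − 17.1) + 19.8
y = 0.705882 × -6.1 + 19.8 = -4.3059 + 19.8 = 15.5

15.5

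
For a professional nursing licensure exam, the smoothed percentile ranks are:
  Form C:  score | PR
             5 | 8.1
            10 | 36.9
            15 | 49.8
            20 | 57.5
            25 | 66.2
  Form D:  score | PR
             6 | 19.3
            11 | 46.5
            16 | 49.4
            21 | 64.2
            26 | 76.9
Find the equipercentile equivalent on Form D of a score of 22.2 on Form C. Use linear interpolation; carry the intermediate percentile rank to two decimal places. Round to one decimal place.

20.0

PR of 22.2 on Form C: 57.5 + (22.2 − 20)/(25 − 20) × (66.2 − 57.5) = 61.33
On Form D, PR 61.33 falls between score 16 (PR 49.4) and 21 (PR 64.2).
Interpolate: 16 + (61.33 − 49.4)/(64.2 − 49.4) × (21 − 16) = 20.0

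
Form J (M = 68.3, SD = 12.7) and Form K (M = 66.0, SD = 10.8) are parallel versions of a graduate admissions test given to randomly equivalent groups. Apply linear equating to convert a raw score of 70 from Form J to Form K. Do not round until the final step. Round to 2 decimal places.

Linear equating: y = (SD_Y/SD_X)(x − M_X) + M_Y
y = (10.8/12.7)(70 − 68.3) + 66.0
y = 0.850394 × 1.7 + 66.0 = 1.4457 + 66.0 = 67.45

67.45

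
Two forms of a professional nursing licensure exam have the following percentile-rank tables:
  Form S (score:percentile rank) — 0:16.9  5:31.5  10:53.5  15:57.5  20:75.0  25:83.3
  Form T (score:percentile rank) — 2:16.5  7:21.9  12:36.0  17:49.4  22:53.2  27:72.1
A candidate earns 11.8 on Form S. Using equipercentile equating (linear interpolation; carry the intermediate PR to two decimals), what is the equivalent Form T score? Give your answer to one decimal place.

PR of 11.8 on Form S: 53.5 + (11.8 − 10)/(15 − 10) × (57.5 − 53.5) = 54.94
On Form T, PR 54.94 falls between score 22 (PR 53.2) and 27 (PR 72.1).
Interpolate: 22 + (54.94 − 53.2)/(72.1 − 53.2) × (27 − 22) = 22.5

22.5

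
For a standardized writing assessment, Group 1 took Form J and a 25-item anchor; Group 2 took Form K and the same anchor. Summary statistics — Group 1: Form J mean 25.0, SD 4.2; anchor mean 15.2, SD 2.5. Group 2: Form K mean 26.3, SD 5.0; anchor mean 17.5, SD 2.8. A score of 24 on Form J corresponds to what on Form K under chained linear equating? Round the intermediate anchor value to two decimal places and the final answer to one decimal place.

21.1

Form J → anchor (Group 1): v = (2.5/4.2)(24 − 25.0) + 15.2 = 14.60
anchor → Form K (Group 2): y = (5.0/2.8)(14.60 − 17.5) + 26.3 = 21.1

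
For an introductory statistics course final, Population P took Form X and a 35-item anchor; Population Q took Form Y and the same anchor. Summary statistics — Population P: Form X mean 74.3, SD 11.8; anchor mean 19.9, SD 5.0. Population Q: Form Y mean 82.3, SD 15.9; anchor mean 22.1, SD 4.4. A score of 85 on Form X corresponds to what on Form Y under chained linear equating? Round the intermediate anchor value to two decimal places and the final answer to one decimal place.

Form X → anchor (Population P): v = (5.0/11.8)(85 − 74.3) + 19.9 = 24.43
anchor → Form Y (Population Q): y = (15.9/4.4)(24.43 − 22.1) + 82.3 = 90.7

90.7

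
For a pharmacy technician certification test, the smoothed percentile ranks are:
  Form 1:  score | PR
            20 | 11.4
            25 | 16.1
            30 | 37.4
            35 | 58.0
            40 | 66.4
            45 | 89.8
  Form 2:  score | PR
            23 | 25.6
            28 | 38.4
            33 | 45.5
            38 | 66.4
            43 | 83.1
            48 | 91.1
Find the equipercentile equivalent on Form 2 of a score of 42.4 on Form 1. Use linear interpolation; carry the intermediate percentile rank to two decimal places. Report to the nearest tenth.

41.4

PR of 42.4 on Form 1: 66.4 + (42.4 − 40)/(45 − 40) × (89.8 − 66.4) = 77.63
On Form 2, PR 77.63 falls between score 38 (PR 66.4) and 43 (PR 83.1).
Interpolate: 38 + (77.63 − 66.4)/(83.1 − 66.4) × (43 − 38) = 41.4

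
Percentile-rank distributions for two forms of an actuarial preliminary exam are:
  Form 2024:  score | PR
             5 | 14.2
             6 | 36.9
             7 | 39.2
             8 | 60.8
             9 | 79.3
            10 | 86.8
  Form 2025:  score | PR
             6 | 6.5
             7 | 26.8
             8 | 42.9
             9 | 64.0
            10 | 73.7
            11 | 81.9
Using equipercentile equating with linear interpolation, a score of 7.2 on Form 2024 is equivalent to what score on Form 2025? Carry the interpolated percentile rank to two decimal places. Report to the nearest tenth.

PR of 7.2 on Form 2024: 39.2 + (7.2 − 7)/(8 − 7) × (60.8 − 39.2) = 43.52
On Form 2025, PR 43.52 falls between score 8 (PR 42.9) and 9 (PR 64.0).
Interpolate: 8 + (43.52 − 42.9)/(64.0 − 42.9) × (9 − 8) = 8.0

8.0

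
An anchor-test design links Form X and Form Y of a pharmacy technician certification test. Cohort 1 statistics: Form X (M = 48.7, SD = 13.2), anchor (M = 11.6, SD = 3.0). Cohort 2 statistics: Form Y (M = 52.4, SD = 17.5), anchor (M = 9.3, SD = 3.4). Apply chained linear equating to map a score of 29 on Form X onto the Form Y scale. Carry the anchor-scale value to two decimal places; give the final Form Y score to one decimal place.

41.2

Form X → anchor (Cohort 1): v = (3.0/13.2)(29 − 48.7) + 11.6 = 7.12
anchor → Form Y (Cohort 2): y = (17.5/3.4)(7.12 − 9.3) + 52.4 = 41.2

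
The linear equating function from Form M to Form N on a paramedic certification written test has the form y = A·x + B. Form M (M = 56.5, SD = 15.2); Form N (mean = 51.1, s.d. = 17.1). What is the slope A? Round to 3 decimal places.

1.125

A = SD_Y / SD_X = 17.1 / 15.2 = 1.125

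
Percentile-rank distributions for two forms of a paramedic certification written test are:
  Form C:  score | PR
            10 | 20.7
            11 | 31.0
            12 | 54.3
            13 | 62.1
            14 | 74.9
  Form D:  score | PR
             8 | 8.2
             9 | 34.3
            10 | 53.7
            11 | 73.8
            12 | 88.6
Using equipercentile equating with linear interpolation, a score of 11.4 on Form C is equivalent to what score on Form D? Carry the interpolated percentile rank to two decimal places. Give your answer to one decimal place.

PR of 11.4 on Form C: 31.0 + (11.4 − 11)/(12 − 11) × (54.3 − 31.0) = 40.32
On Form D, PR 40.32 falls between score 9 (PR 34.3) and 10 (PR 53.7).
Interpolate: 9 + (40.32 − 34.3)/(53.7 − 34.3) × (10 − 9) = 9.3

9.3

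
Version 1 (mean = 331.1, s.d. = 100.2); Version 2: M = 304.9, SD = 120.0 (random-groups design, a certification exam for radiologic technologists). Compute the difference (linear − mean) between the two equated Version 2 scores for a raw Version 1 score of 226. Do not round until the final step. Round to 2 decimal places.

-20.77

Mean-equated: 226 + (304.9 − 331.1) = 199.80
Linear-equated: (120.0/100.2)(226 − 331.1) + 304.9 = 179.032
Difference = 179.032 − 199.80 = -20.77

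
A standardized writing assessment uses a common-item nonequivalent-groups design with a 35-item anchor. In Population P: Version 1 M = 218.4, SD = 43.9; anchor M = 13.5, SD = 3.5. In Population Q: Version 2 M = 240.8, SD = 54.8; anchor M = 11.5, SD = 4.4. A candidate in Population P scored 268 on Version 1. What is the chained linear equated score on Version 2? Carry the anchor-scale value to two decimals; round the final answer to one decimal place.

Version 1 → anchor (Population P): v = (3.5/43.9)(268 − 218.4) + 13.5 = 17.45
anchor → Version 2 (Population Q): y = (54.8/4.4)(17.45 − 11.5) + 240.8 = 314.9

314.9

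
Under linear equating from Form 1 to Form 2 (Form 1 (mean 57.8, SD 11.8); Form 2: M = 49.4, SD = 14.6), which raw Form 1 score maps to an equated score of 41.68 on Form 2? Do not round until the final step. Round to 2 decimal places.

51.56

Invert y = (SD_Y/SD_X)(x − M_X) + M_Y:
x = (SD_X/SD_Y)(y − M_Y) + M_X = (11.8/14.6)(41.68 − 49.4) + 57.8
x = 0.808219 × -7.720 + 57.8 = 51.56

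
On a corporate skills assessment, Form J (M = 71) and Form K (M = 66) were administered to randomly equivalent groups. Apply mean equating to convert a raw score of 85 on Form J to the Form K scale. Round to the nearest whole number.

80

Mean equating: y = x + (M_Y − M_X) = 85 + (66 − 71) = 80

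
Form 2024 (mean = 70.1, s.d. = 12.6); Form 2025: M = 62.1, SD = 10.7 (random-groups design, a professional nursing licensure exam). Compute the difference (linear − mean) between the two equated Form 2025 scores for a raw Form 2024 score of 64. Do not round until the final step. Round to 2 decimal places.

0.92

Mean-equated: 64 + (62.1 − 70.1) = 56.00
Linear-equated: (10.7/12.6)(64 − 70.1) + 62.1 = 56.920
Difference = 56.920 − 56.00 = 0.92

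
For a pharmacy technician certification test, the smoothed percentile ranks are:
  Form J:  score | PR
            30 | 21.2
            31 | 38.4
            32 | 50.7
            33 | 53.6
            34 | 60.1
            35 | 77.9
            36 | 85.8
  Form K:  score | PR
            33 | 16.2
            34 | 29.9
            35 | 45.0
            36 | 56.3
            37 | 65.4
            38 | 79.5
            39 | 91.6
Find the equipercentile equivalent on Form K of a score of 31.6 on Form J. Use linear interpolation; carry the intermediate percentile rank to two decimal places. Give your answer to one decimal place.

PR of 31.6 on Form J: 38.4 + (31.6 − 31)/(32 − 31) × (50.7 − 38.4) = 45.78
On Form K, PR 45.78 falls between score 35 (PR 45.0) and 36 (PR 56.3).
Interpolate: 35 + (45.78 − 45.0)/(56.3 − 45.0) × (36 − 35) = 35.1

35.1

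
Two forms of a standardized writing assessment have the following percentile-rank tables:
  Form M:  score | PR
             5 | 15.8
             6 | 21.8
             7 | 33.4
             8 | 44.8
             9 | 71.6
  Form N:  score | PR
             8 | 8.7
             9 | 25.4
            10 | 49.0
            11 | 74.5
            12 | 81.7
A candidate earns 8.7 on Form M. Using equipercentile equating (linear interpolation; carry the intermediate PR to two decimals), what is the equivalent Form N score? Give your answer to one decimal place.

PR of 8.7 on Form M: 44.8 + (8.7 − 8)/(9 − 8) × (71.6 − 44.8) = 63.56
On Form N, PR 63.56 falls between score 10 (PR 49.0) and 11 (PR 74.5).
Interpolate: 10 + (63.56 − 49.0)/(74.5 − 49.0) × (11 − 10) = 10.6

10.6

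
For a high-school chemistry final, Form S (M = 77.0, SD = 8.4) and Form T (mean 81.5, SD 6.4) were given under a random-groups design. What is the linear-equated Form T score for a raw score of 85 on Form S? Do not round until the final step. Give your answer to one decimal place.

87.6

Linear equating: y = (SD_Y/SD_X)(x − M_X) + M_Y
y = (6.4/8.4)(85 − 77.0) + 81.5
y = 0.761905 × 8.0 + 81.5 = 6.0952 + 81.5 = 87.6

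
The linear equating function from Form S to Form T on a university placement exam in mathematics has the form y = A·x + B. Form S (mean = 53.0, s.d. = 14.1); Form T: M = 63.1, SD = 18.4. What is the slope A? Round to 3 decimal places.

1.305

A = SD_Y / SD_X = 18.4 / 14.1 = 1.305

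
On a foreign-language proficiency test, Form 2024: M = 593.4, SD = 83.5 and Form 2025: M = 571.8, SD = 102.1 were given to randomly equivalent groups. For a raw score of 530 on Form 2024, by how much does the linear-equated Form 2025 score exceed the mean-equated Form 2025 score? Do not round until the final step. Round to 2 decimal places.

-14.12

Mean-equated: 530 + (571.8 − 593.4) = 508.40
Linear-equated: (102.1/83.5)(530 − 593.4) + 571.8 = 494.277
Difference = 494.277 − 508.40 = -14.12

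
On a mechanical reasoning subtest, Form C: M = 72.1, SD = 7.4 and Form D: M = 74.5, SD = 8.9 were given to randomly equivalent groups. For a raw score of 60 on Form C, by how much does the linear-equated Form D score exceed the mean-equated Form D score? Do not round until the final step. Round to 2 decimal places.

-2.45

Mean-equated: 60 + (74.5 − 72.1) = 62.40
Linear-equated: (8.9/7.4)(60 − 72.1) + 74.5 = 59.947
Difference = 59.947 − 62.40 = -2.45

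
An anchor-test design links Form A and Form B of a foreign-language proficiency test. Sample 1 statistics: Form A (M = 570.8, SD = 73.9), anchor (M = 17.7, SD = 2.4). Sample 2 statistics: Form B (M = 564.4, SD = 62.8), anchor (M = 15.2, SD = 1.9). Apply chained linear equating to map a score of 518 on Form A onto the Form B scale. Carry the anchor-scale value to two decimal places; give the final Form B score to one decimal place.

Form A → anchor (Sample 1): v = (2.4/73.9)(518 − 570.8) + 17.7 = 15.99
anchor → Form B (Sample 2): y = (62.8/1.9)(15.99 − 15.2) + 564.4 = 590.5

590.5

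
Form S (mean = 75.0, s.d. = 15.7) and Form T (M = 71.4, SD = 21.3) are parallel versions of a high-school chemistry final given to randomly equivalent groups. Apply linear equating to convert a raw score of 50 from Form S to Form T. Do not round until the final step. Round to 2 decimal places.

37.48

Linear equating: y = (SD_Y/SD_X)(x − M_X) + M_Y
y = (21.3/15.7)(50 − 75.0) + 71.4
y = 1.356688 × -25.0 + 71.4 = -33.9172 + 71.4 = 37.48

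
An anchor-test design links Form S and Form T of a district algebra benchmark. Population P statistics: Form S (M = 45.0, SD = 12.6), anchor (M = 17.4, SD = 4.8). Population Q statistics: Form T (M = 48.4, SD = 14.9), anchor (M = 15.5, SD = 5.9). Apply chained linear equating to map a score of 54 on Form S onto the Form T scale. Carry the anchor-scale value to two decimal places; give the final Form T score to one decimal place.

Form S → anchor (Population P): v = (4.8/12.6)(54 − 45.0) + 17.4 = 20.83
anchor → Form T (Population Q): y = (14.9/5.9)(20.83 − 15.5) + 48.4 = 61.9

61.9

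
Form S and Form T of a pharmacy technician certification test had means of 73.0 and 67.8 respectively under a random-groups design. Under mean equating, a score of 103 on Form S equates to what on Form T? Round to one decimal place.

Mean equating: y = x + (M_Y − M_X) = 103 + (67.8 − 73.0) = 97.8

97.8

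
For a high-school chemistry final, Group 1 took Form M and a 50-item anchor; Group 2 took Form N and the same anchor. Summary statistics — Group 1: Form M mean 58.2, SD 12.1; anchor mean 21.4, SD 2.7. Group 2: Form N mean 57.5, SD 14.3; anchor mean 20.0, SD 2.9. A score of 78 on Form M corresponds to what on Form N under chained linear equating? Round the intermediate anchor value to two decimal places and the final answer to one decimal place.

86.2

Form M → anchor (Group 1): v = (2.7/12.1)(78 − 58.2) + 21.4 = 25.82
anchor → Form N (Group 2): y = (14.3/2.9)(25.82 − 20.0) + 57.5 = 86.2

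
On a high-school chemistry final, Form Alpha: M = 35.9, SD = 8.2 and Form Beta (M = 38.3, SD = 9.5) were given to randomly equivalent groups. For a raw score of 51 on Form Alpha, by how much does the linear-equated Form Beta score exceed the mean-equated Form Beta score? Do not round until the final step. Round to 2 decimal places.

2.39

Mean-equated: 51 + (38.3 − 35.9) = 53.40
Linear-equated: (9.5/8.2)(51 − 35.9) + 38.3 = 55.794
Difference = 55.794 − 53.40 = 2.39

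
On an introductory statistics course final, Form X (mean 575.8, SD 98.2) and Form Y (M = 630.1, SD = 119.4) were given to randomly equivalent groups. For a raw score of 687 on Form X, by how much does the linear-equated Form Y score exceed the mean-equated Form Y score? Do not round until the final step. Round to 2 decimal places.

24.01

Mean-equated: 687 + (630.1 − 575.8) = 741.30
Linear-equated: (119.4/98.2)(687 − 575.8) + 630.1 = 765.307
Difference = 765.307 − 741.30 = 24.01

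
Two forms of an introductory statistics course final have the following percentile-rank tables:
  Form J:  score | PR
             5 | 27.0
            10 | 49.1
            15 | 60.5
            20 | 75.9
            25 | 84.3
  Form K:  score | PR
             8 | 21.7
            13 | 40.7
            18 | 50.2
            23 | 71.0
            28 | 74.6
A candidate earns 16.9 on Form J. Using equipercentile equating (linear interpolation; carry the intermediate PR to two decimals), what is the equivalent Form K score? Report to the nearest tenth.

21.9

PR of 16.9 on Form J: 60.5 + (16.9 − 15)/(20 − 15) × (75.9 − 60.5) = 66.35
On Form K, PR 66.35 falls between score 18 (PR 50.2) and 23 (PR 71.0).
Interpolate: 18 + (66.35 − 50.2)/(71.0 − 50.2) × (23 − 18) = 21.9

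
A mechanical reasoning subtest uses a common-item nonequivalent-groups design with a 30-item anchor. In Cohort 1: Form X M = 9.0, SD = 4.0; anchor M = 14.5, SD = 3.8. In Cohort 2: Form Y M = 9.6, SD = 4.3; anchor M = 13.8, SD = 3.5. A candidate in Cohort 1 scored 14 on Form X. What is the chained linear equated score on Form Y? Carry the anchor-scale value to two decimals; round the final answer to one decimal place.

Form X → anchor (Cohort 1): v = (3.8/4.0)(14 − 9.0) + 14.5 = 19.25
anchor → Form Y (Cohort 2): y = (4.3/3.5)(19.25 − 13.8) + 9.6 = 16.3

16.3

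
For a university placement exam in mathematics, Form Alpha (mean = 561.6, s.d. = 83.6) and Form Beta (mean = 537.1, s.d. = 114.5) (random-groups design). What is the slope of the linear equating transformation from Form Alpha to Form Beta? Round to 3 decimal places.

1.370

A = SD_Y / SD_X = 114.5 / 83.6 = 1.370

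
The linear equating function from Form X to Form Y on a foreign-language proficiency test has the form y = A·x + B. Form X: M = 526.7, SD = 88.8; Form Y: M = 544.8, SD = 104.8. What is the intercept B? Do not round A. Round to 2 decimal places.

-76.80

A = SD_Y / SD_X = 104.8 / 88.8 = 1.180180
B = M_Y − A·M_X = 544.8 − 1.180180 × 526.7 = -76.80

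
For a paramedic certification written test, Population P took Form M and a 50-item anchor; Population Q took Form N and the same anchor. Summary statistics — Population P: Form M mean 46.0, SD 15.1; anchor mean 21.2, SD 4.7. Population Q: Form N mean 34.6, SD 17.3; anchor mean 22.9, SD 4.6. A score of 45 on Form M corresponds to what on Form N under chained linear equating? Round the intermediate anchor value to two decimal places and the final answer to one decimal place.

27.0

Form M → anchor (Population P): v = (4.7/15.1)(45 − 46.0) + 21.2 = 20.89
anchor → Form N (Population Q): y = (17.3/4.6)(20.89 − 22.9) + 34.6 = 27.0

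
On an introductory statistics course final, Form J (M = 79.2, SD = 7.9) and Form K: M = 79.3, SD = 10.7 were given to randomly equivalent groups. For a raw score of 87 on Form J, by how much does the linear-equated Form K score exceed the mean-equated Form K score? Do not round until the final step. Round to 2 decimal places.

2.76

Mean-equated: 87 + (79.3 − 79.2) = 87.10
Linear-equated: (10.7/7.9)(87 − 79.2) + 79.3 = 89.865
Difference = 89.865 − 87.10 = 2.76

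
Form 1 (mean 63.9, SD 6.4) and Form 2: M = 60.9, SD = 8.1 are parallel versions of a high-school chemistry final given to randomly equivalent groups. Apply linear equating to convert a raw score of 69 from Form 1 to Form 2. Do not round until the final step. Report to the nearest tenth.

67.4

Linear equating: y = (SD_Y/SD_X)(x − M_X) + M_Y
y = (8.1/6.4)(69 − 63.9) + 60.9
y = 1.265625 × 5.1 + 60.9 = 6.4547 + 60.9 = 67.4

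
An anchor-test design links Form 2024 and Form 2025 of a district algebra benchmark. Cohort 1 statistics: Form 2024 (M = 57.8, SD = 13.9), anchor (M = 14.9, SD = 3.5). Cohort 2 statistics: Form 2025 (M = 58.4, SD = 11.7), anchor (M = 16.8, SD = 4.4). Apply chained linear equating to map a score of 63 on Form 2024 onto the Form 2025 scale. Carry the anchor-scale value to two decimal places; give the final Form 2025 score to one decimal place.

Form 2024 → anchor (Cohort 1): v = (3.5/13.9)(63 − 57.8) + 14.9 = 16.21
anchor → Form 2025 (Cohort 2): y = (11.7/4.4)(16.21 − 16.8) + 58.4 = 56.8

56.8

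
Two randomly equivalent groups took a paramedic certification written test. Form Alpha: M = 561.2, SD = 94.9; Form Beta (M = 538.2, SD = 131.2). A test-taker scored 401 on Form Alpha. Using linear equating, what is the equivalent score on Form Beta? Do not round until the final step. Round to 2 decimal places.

Linear equating: y = (SD_Y/SD_X)(x − M_X) + M_Y
y = (131.2/94.9)(401 − 561.2) + 538.2
y = 1.382508 × -160.2 + 538.2 = -221.4778 + 538.2 = 316.72

316.72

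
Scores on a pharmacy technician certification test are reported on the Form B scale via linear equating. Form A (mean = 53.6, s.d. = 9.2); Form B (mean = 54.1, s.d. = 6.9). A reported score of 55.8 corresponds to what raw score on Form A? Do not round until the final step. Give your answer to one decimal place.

55.9

Invert y = (SD_Y/SD_X)(x − M_X) + M_Y:
x = (SD_X/SD_Y)(y − M_Y) + M_X = (9.2/6.9)(55.8 − 54.1) + 53.6
x = 1.333333 × 1.700 + 53.6 = 55.9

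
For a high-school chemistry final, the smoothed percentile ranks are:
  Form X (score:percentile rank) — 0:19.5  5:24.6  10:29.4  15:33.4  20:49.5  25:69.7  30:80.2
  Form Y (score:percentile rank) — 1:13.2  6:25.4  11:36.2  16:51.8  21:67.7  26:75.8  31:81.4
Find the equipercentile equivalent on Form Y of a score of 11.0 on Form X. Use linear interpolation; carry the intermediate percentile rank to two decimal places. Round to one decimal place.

PR of 11.0 on Form X: 29.4 + (11.0 − 10)/(15 − 10) × (33.4 − 29.4) = 30.20
On Form Y, PR 30.20 falls between score 6 (PR 25.4) and 11 (PR 36.2).
Interpolate: 6 + (30.20 − 25.4)/(36.2 − 25.4) × (11 − 6) = 8.2

8.2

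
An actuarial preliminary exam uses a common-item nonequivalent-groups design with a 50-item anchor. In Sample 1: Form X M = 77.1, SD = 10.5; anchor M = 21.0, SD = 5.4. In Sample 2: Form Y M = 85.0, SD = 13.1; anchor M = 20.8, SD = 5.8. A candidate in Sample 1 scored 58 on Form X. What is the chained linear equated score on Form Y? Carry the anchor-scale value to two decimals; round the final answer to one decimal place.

Form X → anchor (Sample 1): v = (5.4/10.5)(58 − 77.1) + 21.0 = 11.18
anchor → Form Y (Sample 2): y = (13.1/5.8)(11.18 − 20.8) + 85.0 = 63.3

63.3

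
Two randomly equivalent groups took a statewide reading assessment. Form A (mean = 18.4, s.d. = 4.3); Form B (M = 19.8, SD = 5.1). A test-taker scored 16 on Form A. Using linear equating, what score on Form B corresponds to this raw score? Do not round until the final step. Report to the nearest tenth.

Linear equating: y = (SD_Y/SD_X)(x − M_X) + M_Y
y = (5.1/4.3)(16 − 18.4) + 19.8
y = 1.186047 × -2.4 + 19.8 = -2.8465 + 19.8 = 17.0

17.0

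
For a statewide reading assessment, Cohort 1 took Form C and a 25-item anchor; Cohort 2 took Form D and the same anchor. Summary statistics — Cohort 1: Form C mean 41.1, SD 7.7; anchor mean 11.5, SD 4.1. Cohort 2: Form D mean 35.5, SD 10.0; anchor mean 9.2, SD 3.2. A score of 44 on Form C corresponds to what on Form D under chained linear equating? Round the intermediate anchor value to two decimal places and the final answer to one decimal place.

Form C → anchor (Cohort 1): v = (4.1/7.7)(44 − 41.1) + 11.5 = 13.04
anchor → Form D (Cohort 2): y = (10.0/3.2)(13.04 − 9.2) + 35.5 = 47.5

47.5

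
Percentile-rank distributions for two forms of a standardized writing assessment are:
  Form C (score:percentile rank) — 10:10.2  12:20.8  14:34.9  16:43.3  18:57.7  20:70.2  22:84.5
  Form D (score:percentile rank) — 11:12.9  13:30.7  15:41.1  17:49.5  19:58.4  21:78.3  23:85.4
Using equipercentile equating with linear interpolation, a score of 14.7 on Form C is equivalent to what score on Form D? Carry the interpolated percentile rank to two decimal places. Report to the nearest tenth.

14.4

PR of 14.7 on Form C: 34.9 + (14.7 − 14)/(16 − 14) × (43.3 − 34.9) = 37.84
On Form D, PR 37.84 falls between score 13 (PR 30.7) and 15 (PR 41.1).
Interpolate: 13 + (37.84 − 30.7)/(41.1 − 30.7) × (15 − 13) = 14.4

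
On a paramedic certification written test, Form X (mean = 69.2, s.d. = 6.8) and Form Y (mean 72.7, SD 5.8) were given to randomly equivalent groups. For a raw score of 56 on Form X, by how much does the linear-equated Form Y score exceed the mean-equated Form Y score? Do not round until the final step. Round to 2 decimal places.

Mean-equated: 56 + (72.7 − 69.2) = 59.50
Linear-equated: (5.8/6.8)(56 − 69.2) + 72.7 = 61.441
Difference = 61.441 − 59.50 = 1.94

1.94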